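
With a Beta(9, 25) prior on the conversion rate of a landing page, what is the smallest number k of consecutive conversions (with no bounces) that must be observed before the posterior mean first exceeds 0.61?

After k conversions and 0 bounces the posterior is Beta(9+k, 25), with mean (9+k)/(9+25+k).
Set (9+k)/(34+k) > 0.61 and solve: k > (0.61·34 − 9)/(1 − 0.61) = 30.103.
The smallest integer exceeding 30.103 is 31, and checking k=31: (40)/(65) = 0.6154 > 0.61.

k = 31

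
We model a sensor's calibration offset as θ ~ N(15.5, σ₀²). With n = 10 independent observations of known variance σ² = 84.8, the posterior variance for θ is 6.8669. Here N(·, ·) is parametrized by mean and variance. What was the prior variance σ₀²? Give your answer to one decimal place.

σ₀² = 36.1

For the Normal–Normal model with known σ², precisions add: τ_n = τ₀ + n/σ².
So 1/σ₀² = 1/6.8669 − 10/84.8 = 0.145626 − 0.117925 = 0.027701.
Hence σ₀² = 1/0.027701 ≈ 36.1.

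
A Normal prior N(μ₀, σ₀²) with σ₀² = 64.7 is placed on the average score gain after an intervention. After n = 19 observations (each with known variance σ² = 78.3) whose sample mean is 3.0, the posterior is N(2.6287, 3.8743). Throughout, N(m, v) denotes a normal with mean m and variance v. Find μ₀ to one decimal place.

μ₀ = -3.2

The posterior mean is a precision-weighted average: μ_n = (τ₀μ₀ + τ_data·x̄)/(τ₀+τ_data), with τ₀=1/σ₀² and τ_data=n/σ².
Here τ₀ = 1/64.7 = 0.015456 and τ_data = 19/78.3 = 0.242656, so τ_n = 0.258112.
Rearranging for μ₀: μ₀ = (μ_n·τ_n − τ_data·x̄)/τ₀ = (2.6287·0.258112 − 0.242656·3.0) / 0.015456 = -0.049469/0.015456 ≈ -3.2.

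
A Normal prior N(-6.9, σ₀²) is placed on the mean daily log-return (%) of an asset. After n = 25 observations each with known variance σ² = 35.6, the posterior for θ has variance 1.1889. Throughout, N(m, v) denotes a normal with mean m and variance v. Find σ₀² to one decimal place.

σ₀² = 7.2

For the Normal–Normal model with known σ², precisions add: τ_n = τ₀ + n/σ².
So 1/σ₀² = 1/1.1889 − 25/35.6 = 0.841114 − 0.702247 = 0.138867.
Hence σ₀² = 1/0.138867 ≈ 7.2.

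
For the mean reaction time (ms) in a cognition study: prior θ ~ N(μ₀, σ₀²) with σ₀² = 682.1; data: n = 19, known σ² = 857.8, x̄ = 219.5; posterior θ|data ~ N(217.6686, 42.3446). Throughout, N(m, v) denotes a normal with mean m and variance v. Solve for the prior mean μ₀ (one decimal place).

With known observation variance, the Normal–Normal posterior has precision τ_n = τ₀ + n/σ² and mean μ_n = (τ₀μ₀ + (n/σ²)x̄)/τ_n.
Here τ₀ = 1/682.1 = 0.001466 and τ_data = 19/857.8 = 0.022150, so τ_n = 0.023616.
Rearranging for μ₀: μ₀ = (μ_n·τ_n − τ_data·x̄)/τ₀ = (217.6686·0.023616 − 0.022150·219.5) / 0.001466 = 0.278537/0.001466 ≈ 190.0.

μ₀ = 190.0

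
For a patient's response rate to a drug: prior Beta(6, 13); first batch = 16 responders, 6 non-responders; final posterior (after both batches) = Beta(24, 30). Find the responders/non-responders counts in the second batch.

Sequential conjugate updates are equivalent to a single update on the pooled data, so total successes = posterior α − prior α and total failures = posterior β − prior β.
Total across both batches: 24−6=18 responders, 30−13=17 non-responders.
Subtract the first batch: 18−16=2 responders and 17−6=11 non-responders.

2 responders and 11 non-responders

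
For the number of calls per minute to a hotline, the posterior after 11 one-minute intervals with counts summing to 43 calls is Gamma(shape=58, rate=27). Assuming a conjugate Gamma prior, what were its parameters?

A Gamma(α, β) prior (rate parametrization) on a Poisson rate with n observations summing to S gives posterior Gamma(α+S, β+n).
So α = 58 − 43 = 15 and β = 27 − 11 = 16.

Gamma(shape=15, rate=16)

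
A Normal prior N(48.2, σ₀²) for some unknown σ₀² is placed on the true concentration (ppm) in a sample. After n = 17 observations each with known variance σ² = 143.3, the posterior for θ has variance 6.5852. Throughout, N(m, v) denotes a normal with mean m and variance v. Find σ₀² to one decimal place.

σ₀² = 30.1

For the Normal–Normal model with known σ², precisions add: τ_n = τ₀ + n/σ².
So 1/σ₀² = 1/6.5852 − 17/143.3 = 0.151856 − 0.118632 = 0.033224.
Hence σ₀² = 1/0.033224 ≈ 30.1.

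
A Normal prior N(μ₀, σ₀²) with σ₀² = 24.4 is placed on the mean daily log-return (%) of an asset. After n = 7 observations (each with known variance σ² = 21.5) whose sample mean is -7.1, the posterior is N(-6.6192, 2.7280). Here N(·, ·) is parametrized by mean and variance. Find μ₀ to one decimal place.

μ₀ = -2.8

The posterior mean is a precision-weighted average: μ_n = (τ₀μ₀ + τ_data·x̄)/(τ₀+τ_data), with τ₀=1/σ₀² and τ_data=n/σ².
Here τ₀ = 1/24.4 = 0.040984 and τ_data = 7/21.5 = 0.325581, so τ_n = 0.366565.
Rearranging for μ₀: μ₀ = (μ_n·τ_n − τ_data·x̄)/τ₀ = (-6.6192·0.366565 − 0.325581·-7.1) / 0.040984 = -0.114742/0.040984 ≈ -2.8.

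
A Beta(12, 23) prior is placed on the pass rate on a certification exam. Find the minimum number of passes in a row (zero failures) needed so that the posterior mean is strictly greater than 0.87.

After k passes and 0 failures the posterior is Beta(12+k, 23), with mean (12+k)/(12+23+k).
Set (12+k)/(35+k) > 0.87 and solve: k > (0.87·35 − 12)/(1 − 0.87) = 141.923.
The smallest integer exceeding 141.923 is 142.

k = 142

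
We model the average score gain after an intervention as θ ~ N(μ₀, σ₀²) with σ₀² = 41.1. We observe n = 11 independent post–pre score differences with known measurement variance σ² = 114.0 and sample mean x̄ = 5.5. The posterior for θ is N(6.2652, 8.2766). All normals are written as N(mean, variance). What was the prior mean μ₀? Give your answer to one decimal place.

μ₀ = 9.3

The posterior mean is a precision-weighted average: μ_n = (τ₀μ₀ + τ_data·x̄)/(τ₀+τ_data), with τ₀=1/σ₀² and τ_data=n/σ².
Here τ₀ = 1/41.1 = 0.024331 and τ_data = 11/114.0 = 0.096491, so τ_n = 0.120822.
Rearranging for μ₀: μ₀ = (μ_n·τ_n − τ_data·x̄)/τ₀ = (6.2652·0.120822 − 0.096491·5.5) / 0.024331 = 0.226273/0.024331 ≈ 9.3.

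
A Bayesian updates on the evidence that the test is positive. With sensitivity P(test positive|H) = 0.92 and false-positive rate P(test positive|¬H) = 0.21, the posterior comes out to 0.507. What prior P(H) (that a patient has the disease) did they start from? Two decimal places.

In odds form, posterior odds = prior odds × likelihood ratio, so prior odds = posterior odds ÷ LR.
Posterior odds = 0.507/(1−0.507) = 1.0284. LR = 0.92/0.21 = 4.3810.
Prior odds = 1.0284/4.3810 = 0.2347, so P(H) = 0.2347/(1+0.2347) ≈ 0.19.

P(H) = 0.19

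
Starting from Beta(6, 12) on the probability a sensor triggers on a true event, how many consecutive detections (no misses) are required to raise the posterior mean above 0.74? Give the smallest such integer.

After k detections and 0 misses the posterior is Beta(6+k, 12), with mean (6+k)/(6+12+k).
Set (6+k)/(18+k) > 0.74 and solve: k > (0.74·18 − 6)/(1 − 0.74) = 28.154.
The smallest integer exceeding 28.154 is 29.

k = 29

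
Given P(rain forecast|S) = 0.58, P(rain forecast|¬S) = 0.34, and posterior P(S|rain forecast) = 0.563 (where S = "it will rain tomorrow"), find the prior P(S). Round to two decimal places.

Bayes' rule in odds form gives O(S|E) = O(S)·[P(E|S)/P(E|¬S)], hence O(S) = O(S|E)/LR.
Posterior odds = 0.563/(1−0.563) = 1.2883. LR = 0.58/0.34 = 1.7059.
Prior odds = 1.2883/1.7059 = 0.7552, so P(S) = 0.7552/(1+0.7552) ≈ 0.43.

P(S) = 0.43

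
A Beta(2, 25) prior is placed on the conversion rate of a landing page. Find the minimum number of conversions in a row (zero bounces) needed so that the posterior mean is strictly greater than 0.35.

After k conversions and 0 bounces the posterior is Beta(2+k, 25), with mean (2+k)/(2+25+k).
Set (2+k)/(27+k) > 0.35 and solve: k > (0.35·27 − 2)/(1 − 0.35) = 11.462.
The smallest integer exceeding 11.462 is 12.

k = 12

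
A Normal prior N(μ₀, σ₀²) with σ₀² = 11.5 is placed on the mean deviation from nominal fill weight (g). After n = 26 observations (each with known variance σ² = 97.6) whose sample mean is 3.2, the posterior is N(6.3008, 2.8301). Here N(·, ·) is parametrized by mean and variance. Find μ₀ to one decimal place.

The posterior mean is a precision-weighted average: μ_n = (τ₀μ₀ + τ_data·x̄)/(τ₀+τ_data), with τ₀=1/σ₀² and τ_data=n/σ².
Here τ₀ = 1/11.5 = 0.086957 and τ_data = 26/97.6 = 0.266393, so τ_n = 0.353350.
Rearranging for μ₀: μ₀ = (μ_n·τ_n − τ_data·x̄)/τ₀ = (6.3008·0.353350 − 0.266393·3.2) / 0.086957 = 1.373930/0.086957 ≈ 15.8.

μ₀ = 15.8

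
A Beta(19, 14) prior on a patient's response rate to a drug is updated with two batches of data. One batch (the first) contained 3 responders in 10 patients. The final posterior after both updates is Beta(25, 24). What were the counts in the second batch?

3 responders and 3 non-responders

Sequential conjugate updates are equivalent to a single update on the pooled data, so total successes = posterior α − prior α and total failures = posterior β − prior β.
Total across both batches: 25−19=6 responders, 24−14=10 non-responders.
Subtract the first batch: 6−3=3 responders and 10−7=3 non-responders.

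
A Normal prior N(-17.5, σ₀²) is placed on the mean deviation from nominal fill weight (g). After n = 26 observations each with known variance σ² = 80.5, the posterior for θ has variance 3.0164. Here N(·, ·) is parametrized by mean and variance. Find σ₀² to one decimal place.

Posterior precision equals prior precision plus data precision: 1/σ_n² = 1/σ₀² + n/σ².
So 1/σ₀² = 1/3.0164 − 26/80.5 = 0.331521 − 0.322981 = 0.008540.
Hence σ₀² = 1/0.008540 ≈ 117.1.

σ₀² = 117.1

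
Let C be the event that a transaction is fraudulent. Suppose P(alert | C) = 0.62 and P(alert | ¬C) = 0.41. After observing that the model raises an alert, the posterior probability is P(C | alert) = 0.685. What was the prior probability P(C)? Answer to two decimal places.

Bayes' rule in odds form gives O(C|E) = O(C)·[P(E|C)/P(E|¬C)], hence O(C) = O(C|E)/LR.
Posterior odds = 0.685/(1−0.685) = 2.1746. LR = 0.62/0.41 = 1.5122.
Prior odds = 2.1746/1.5122 = 1.4380, so P(C) = 1.4380/(1+1.4380) ≈ 0.59.

P(C) = 0.59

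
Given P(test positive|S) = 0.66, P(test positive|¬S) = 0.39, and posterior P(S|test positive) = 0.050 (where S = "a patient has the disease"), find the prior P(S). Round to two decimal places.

In odds form, posterior odds = prior odds × likelihood ratio, so prior odds = posterior odds ÷ LR.
Posterior odds = 0.050/(1−0.050) = 0.0526. LR = 0.66/0.39 = 1.6923.
Prior odds = 0.0526/1.6923 = 0.0311, so P(S) = 0.0311/(1+0.0311) ≈ 0.03.

P(S) = 0.03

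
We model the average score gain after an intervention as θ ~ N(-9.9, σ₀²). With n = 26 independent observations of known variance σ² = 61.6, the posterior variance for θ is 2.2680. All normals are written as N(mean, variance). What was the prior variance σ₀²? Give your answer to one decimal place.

σ₀² = 53.1

For the Normal–Normal model with known σ², precisions add: τ_n = τ₀ + n/σ².
So 1/σ₀² = 1/2.2680 − 26/61.6 = 0.440917 − 0.422078 = 0.018839.
Hence σ₀² = 1/0.018839 ≈ 53.1.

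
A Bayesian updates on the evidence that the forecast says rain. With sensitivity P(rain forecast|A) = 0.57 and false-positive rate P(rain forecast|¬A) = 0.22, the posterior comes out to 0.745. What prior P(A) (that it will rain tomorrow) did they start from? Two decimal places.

Bayes' rule in odds form gives O(A|E) = O(A)·[P(E|A)/P(E|¬A)], hence O(A) = O(A|E)/LR.
Posterior odds = 0.745/(1−0.745) = 2.9216. LR = 0.57/0.22 = 2.5909.
Prior odds = 2.9216/2.5909 = 1.1276, so P(A) = 1.1276/(1+1.1276) ≈ 0.53.

P(A) = 0.53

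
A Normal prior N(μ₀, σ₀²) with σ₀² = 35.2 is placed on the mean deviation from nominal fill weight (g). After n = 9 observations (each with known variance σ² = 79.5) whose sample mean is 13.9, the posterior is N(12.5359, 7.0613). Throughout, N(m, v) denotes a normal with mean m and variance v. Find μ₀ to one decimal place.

The posterior mean is a precision-weighted average: μ_n = (τ₀μ₀ + τ_data·x̄)/(τ₀+τ_data), with τ₀=1/σ₀² and τ_data=n/σ².
Here τ₀ = 1/35.2 = 0.028409 and τ_data = 9/79.5 = 0.113208, so τ_n = 0.141617.
Rearranging for μ₀: μ₀ = (μ_n·τ_n − τ_data·x̄)/τ₀ = (12.5359·0.141617 − 0.113208·13.9) / 0.028409 = 0.201705/0.028409 ≈ 7.1.

μ₀ = 7.1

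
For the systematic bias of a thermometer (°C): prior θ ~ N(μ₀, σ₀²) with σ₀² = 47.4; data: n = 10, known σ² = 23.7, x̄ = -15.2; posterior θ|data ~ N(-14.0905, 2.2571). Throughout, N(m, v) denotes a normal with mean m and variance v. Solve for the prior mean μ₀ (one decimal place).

The posterior mean is a precision-weighted average: μ_n = (τ₀μ₀ + τ_data·x̄)/(τ₀+τ_data), with τ₀=1/σ₀² and τ_data=n/σ².
Here τ₀ = 1/47.4 = 0.021097 and τ_data = 10/23.7 = 0.421941, so τ_n = 0.443038.
Rearranging for μ₀: μ₀ = (μ_n·τ_n − τ_data·x̄)/τ₀ = (-14.0905·0.443038 − 0.421941·-15.2) / 0.021097 = 0.170876/0.021097 ≈ 8.1.

μ₀ = 8.1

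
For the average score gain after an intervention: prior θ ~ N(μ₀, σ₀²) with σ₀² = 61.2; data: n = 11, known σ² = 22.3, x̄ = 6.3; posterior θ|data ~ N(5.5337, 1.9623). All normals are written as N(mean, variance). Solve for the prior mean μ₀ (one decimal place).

With known observation variance, the Normal–Normal posterior has precision τ_n = τ₀ + n/σ² and mean μ_n = (τ₀μ₀ + (n/σ²)x̄)/τ_n.
Here τ₀ = 1/61.2 = 0.016340 and τ_data = 11/22.3 = 0.493274, so τ_n = 0.509614.
Rearranging for μ₀: μ₀ = (μ_n·τ_n − τ_data·x̄)/τ₀ = (5.5337·0.509614 − 0.493274·6.3) / 0.016340 = -0.287575/0.016340 ≈ -17.6.

μ₀ = -17.6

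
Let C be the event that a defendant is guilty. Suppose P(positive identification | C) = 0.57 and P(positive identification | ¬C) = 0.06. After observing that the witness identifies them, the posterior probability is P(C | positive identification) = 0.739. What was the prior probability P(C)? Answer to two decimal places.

Bayes' rule in odds form gives O(C|E) = O(C)·[P(E|C)/P(E|¬C)], hence O(C) = O(C|E)/LR.
Posterior odds = 0.739/(1−0.739) = 2.8314. LR = 0.57/0.06 = 9.5000.
Prior odds = 2.8314/9.5000 = 0.2980, so P(C) = 0.2980/(1+0.2980) ≈ 0.23.

P(C) = 0.23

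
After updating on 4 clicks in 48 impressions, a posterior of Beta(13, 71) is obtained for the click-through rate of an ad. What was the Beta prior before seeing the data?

Beta(9, 27)

Under Beta–binomial conjugacy the posterior parameters are (α+s, β+f).
Subtract the data counts: 13−4=9, 71−44=27.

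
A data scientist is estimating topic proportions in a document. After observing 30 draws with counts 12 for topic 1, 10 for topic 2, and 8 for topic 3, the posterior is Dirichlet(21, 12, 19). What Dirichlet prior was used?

Dirichlet(9, 2, 11)

For a Dirichlet(α) prior with multinomial counts c, the posterior is Dirichlet(α + c) componentwise.
Subtract each count from the matching posterior parameter: 21−12=9, 12−10=2, 19−8=11.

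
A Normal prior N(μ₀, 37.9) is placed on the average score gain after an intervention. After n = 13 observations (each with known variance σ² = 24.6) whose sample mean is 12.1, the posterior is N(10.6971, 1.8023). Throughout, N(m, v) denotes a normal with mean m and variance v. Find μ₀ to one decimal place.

With known observation variance, the Normal–Normal posterior has precision τ_n = τ₀ + n/σ² and mean μ_n = (τ₀μ₀ + (n/σ²)x̄)/τ_n.
Here τ₀ = 1/37.9 = 0.026385 and τ_data = 13/24.6 = 0.528455, so τ_n = 0.554840.
Rearranging for μ₀: μ₀ = (μ_n·τ_n − τ_data·x̄)/τ₀ = (10.6971·0.554840 − 0.528455·12.1) / 0.026385 = -0.459127/0.026385 ≈ -17.4.

μ₀ = -17.4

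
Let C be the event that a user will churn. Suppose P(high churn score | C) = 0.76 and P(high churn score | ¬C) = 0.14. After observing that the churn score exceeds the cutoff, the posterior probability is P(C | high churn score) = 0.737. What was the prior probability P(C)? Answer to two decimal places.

Bayes' rule in odds form gives O(C|E) = O(C)·[P(E|C)/P(E|¬C)], hence O(C) = O(C|E)/LR.
Posterior odds = 0.737/(1−0.737) = 2.8023. LR = 0.76/0.14 = 5.4286.
Prior odds = 2.8023/5.4286 = 0.5162, so P(C) = 0.5162/(1+0.5162) ≈ 0.34.

P(C) = 0.34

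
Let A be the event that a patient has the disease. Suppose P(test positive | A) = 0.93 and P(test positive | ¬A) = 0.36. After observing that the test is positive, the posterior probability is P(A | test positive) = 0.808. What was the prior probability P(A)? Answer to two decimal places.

Bayes' rule in odds form gives O(A|E) = O(A)·[P(E|A)/P(E|¬A)], hence O(A) = O(A|E)/LR.
Posterior odds = 0.808/(1−0.808) = 4.2083. LR = 0.93/0.36 = 2.5833.
Prior odds = 4.2083/2.5833 = 1.6290, so P(A) = 1.6290/(1+1.6290) ≈ 0.62.

P(A) = 0.62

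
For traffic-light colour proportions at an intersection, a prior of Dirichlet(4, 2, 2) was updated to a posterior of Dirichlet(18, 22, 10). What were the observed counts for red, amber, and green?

counts (14, 20, 8)

For a Dirichlet(α) prior with multinomial counts c, the posterior is Dirichlet(α + c) componentwise.
Counts are posterior − prior componentwise: 18−4=14, 22−2=20, 10−2=8.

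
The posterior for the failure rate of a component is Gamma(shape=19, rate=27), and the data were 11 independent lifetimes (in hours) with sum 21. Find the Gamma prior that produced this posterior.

For an exponential likelihood with a Gamma(α, β) prior on the rate, n observations with total T give posterior Gamma(α+n, β+T).
So α = 19 − 11 = 8 and β = 27 − 21 = 6.

Gamma(shape=8, rate=6)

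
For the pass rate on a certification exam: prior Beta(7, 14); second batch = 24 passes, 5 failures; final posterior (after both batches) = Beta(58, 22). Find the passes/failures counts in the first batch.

27 passes and 3 failures

Sequential conjugate updates are equivalent to a single update on the pooled data, so total successes = posterior α − prior α and total failures = posterior β − prior β.
Total across both batches: 58−7=51 passes, 22−14=8 failures.
Subtract the second batch: 51−24=27 passes and 8−5=3 failures.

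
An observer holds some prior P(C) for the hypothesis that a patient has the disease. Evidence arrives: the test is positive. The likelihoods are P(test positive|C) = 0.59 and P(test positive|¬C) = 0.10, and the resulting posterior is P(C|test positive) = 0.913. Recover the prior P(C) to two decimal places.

Bayes' rule in odds form gives O(C|E) = O(C)·[P(E|C)/P(E|¬C)], hence O(C) = O(C|E)/LR.
Posterior odds = 0.913/(1−0.913) = 10.4943. LR = 0.59/0.10 = 5.9000.
Prior odds = 10.4943/5.9000 = 1.7787, so P(C) = 1.7787/(1+1.7787) ≈ 0.64.

P(C) = 0.64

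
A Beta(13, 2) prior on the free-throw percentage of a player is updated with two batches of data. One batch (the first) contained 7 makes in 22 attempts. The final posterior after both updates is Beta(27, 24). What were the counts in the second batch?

7 makes and 7 misses

Because Beta–binomial updating is additive in the counts, the combined data contributed (α_post−α_prior, β_post−β_prior) successes and failures.
Total across both batches: 27−13=14 makes, 24−2=22 misses.
Subtract the first batch: 14−7=7 makes and 22−15=7 misses.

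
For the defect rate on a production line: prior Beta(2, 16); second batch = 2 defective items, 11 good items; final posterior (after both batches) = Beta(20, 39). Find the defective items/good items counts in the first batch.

Because Beta–binomial updating is additive in the counts, the combined data contributed (α_post−α_prior, β_post−β_prior) successes and failures.
Total across both batches: 20−2=18 defective items, 39−16=23 good items.
Subtract the second batch: 18−2=16 defective items and 23−11=12 good items.

16 defective items and 12 good items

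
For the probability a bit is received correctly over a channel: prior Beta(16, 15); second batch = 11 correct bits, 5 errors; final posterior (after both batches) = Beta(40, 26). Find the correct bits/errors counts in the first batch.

13 correct bits and 6 errors

Because Beta–binomial updating is additive in the counts, the combined data contributed (α_post−α_prior, β_post−β_prior) successes and failures.
Total across both batches: 40−16=24 correct bits, 26−15=11 errors.
Subtract the second batch: 24−11=13 correct bits and 11−5=6 errors.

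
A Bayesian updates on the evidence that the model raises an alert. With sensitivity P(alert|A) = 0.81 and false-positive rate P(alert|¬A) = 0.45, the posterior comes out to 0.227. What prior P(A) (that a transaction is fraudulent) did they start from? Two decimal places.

P(A) = 0.14

Bayes' rule in odds form gives O(A|E) = O(A)·[P(E|A)/P(E|¬A)], hence O(A) = O(A|E)/LR.
Posterior odds = 0.227/(1−0.227) = 0.2937. LR = 0.81/0.45 = 1.8000.
Prior odds = 0.2937/1.8000 = 0.1632, so P(A) = 0.1632/(1+0.1632) ≈ 0.14.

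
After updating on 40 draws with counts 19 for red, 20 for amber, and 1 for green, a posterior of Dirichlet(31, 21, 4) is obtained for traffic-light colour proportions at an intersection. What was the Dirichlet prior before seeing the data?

For a Dirichlet(α) prior with multinomial counts c, the posterior is Dirichlet(α + c) componentwise.
Subtract each count from the matching posterior parameter: 31−19=12, 21−20=1, 4−1=3.

Dirichlet(12, 1, 3)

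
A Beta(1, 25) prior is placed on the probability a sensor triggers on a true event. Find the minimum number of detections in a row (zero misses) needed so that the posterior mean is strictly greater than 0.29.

After k detections and 0 misses the posterior is Beta(1+k, 25), with mean (1+k)/(1+25+k).
Set (1+k)/(26+k) > 0.29 and solve: k > (0.29·26 − 1)/(1 − 0.29) = 9.211.
The smallest integer exceeding 9.211 is 10, and checking k=10: (11)/(36) = 0.3056 > 0.29.

k = 10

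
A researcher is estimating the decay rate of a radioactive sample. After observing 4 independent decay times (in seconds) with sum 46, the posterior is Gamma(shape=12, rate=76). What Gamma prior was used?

Gamma–exponential conjugacy: posterior shape = α + n, posterior rate = β + Σtᵢ.
So α = 12 − 4 = 8 and β = 76 − 46 = 30.

Gamma(shape=8, rate=30)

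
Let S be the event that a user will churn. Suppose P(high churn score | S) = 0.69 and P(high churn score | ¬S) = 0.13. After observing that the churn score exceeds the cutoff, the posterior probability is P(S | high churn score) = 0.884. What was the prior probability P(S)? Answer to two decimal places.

P(S) = 0.59

In odds form, posterior odds = prior odds × likelihood ratio, so prior odds = posterior odds ÷ LR.
Posterior odds = 0.884/(1−0.884) = 7.6207. LR = 0.69/0.13 = 5.3077.
Prior odds = 7.6207/5.3077 = 1.4358, so P(S) = 1.4358/(1+1.4358) ≈ 0.59.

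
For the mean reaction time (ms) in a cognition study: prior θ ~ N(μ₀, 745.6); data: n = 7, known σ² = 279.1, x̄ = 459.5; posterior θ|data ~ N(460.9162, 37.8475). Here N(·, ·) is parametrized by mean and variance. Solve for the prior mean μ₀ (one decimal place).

μ₀ = 487.4

With known observation variance, the Normal–Normal posterior has precision τ_n = τ₀ + n/σ² and mean μ_n = (τ₀μ₀ + (n/σ²)x̄)/τ_n.
Here τ₀ = 1/745.6 = 0.001341 and τ_data = 7/279.1 = 0.025081, so τ_n = 0.026422.
Rearranging for μ₀: μ₀ = (μ_n·τ_n − τ_data·x̄)/τ₀ = (460.9162·0.026422 − 0.025081·459.5) / 0.001341 = 0.653608/0.001341 ≈ 487.4.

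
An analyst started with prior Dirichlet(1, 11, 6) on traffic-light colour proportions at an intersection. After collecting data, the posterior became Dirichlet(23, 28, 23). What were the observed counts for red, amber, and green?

For a Dirichlet(α) prior with multinomial counts c, the posterior is Dirichlet(α + c) componentwise.
Counts are posterior − prior componentwise: 23−1=22, 28−11=17, 23−6=17.

counts (22, 17, 17)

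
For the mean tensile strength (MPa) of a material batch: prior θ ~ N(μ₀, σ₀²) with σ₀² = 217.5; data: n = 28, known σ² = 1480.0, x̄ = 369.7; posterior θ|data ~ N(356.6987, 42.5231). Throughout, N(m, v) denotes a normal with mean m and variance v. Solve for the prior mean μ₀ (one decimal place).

μ₀ = 303.2

The posterior mean is a precision-weighted average: μ_n = (τ₀μ₀ + τ_data·x̄)/(τ₀+τ_data), with τ₀=1/σ₀² and τ_data=n/σ².
Here τ₀ = 1/217.5 = 0.004598 and τ_data = 28/1480.0 = 0.018919, so τ_n = 0.023517.
Rearranging for μ₀: μ₀ = (μ_n·τ_n − τ_data·x̄)/τ₀ = (356.6987·0.023517 − 0.018919·369.7) / 0.004598 = 1.394129/0.004598 ≈ 303.2.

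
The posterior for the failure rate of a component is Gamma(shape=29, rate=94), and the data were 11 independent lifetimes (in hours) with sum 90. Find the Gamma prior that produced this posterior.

Gamma(shape=18, rate=4)

For an exponential likelihood with a Gamma(α, β) prior on the rate, n observations with total T give posterior Gamma(α+n, β+T).
So α = 29 − 11 = 18 and β = 94 − 90 = 4.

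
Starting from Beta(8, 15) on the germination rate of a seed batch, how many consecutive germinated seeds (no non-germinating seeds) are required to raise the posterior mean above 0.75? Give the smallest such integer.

k = 38

After k germinated seeds and 0 non-germinating seeds the posterior is Beta(8+k, 15), with mean (8+k)/(8+15+k).
Set (8+k)/(23+k) > 0.75 and solve: k > (0.75·23 − 8)/(1 − 0.75) = 37.000.
The smallest integer exceeding 37.000 is 38.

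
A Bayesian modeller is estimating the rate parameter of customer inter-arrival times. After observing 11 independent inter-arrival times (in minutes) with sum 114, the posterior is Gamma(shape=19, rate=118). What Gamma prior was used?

Gamma–exponential conjugacy: posterior shape = α + n, posterior rate = β + Σtᵢ.
So α = 19 − 11 = 8 and β = 118 − 114 = 4.

Gamma(shape=8, rate=4)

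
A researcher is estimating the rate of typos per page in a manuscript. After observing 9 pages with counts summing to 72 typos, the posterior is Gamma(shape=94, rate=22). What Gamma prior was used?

Gamma(shape=22, rate=13)

A Gamma(α, β) prior (rate parametrization) on a Poisson rate with n observations summing to S gives posterior Gamma(α+S, β+n).
So α = 94 − 72 = 22 and β = 22 − 9 = 13.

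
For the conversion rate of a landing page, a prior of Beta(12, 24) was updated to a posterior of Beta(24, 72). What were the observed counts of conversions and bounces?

Beta is conjugate to the binomial likelihood: posterior = Beta(α+s, β+f).
Match parameters: s=24−12=12, f=72−24=48.

12 conversions and 48 bounces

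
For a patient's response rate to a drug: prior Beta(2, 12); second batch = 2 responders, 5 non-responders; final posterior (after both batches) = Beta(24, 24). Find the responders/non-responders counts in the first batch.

20 responders and 7 non-responders

Because Beta–binomial updating is additive in the counts, the combined data contributed (α_post−α_prior, β_post−β_prior) successes and failures.
Total across both batches: 24−2=22 responders, 24−12=12 non-responders.
Subtract the second batch: 22−2=20 responders and 12−5=7 non-responders.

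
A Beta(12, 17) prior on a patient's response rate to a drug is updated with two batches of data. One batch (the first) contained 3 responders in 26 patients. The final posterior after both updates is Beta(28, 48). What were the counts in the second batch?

13 responders and 8 non-responders

Because Beta–binomial updating is additive in the counts, the combined data contributed (α_post−α_prior, β_post−β_prior) successes and failures.
Total across both batches: 28−12=16 responders, 48−17=31 non-responders.
Subtract the first batch: 16−3=13 responders and 31−23=8 non-responders.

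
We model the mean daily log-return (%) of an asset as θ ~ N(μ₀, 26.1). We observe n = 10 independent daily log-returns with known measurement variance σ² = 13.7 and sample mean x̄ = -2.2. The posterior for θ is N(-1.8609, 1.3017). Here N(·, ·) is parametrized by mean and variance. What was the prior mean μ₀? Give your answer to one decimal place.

μ₀ = 4.6

The posterior mean is a precision-weighted average: μ_n = (τ₀μ₀ + τ_data·x̄)/(τ₀+τ_data), with τ₀=1/σ₀² and τ_data=n/σ².
Here τ₀ = 1/26.1 = 0.038314 and τ_data = 10/13.7 = 0.729927, so τ_n = 0.768241.
Rearranging for μ₀: μ₀ = (μ_n·τ_n − τ_data·x̄)/τ₀ = (-1.8609·0.768241 − 0.729927·-2.2) / 0.038314 = 0.176220/0.038314 ≈ 4.6.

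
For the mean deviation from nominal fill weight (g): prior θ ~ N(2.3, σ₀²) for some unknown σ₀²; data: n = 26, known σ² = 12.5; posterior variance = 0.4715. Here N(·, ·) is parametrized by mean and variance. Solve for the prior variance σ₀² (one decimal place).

For the Normal–Normal model with known σ², precisions add: τ_n = τ₀ + n/σ².
So 1/σ₀² = 1/0.4715 − 26/12.5 = 2.120891 − 2.080000 = 0.040891.
Hence σ₀² = 1/0.040891 ≈ 24.5.

σ₀² = 24.5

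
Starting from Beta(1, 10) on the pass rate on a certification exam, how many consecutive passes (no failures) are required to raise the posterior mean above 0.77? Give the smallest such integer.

After k passes and 0 failures the posterior is Beta(1+k, 10), with mean (1+k)/(1+10+k).
Set (1+k)/(11+k) > 0.77 and solve: k > (0.77·11 − 1)/(1 − 0.77) = 32.478.
The smallest integer exceeding 32.478 is 33.

k = 33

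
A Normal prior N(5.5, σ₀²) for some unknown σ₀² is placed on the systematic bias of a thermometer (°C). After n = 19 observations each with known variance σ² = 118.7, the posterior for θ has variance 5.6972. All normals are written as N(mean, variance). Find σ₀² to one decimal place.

For the Normal–Normal model with known σ², precisions add: τ_n = τ₀ + n/σ².
So 1/σ₀² = 1/5.6972 − 19/118.7 = 0.175525 − 0.160067 = 0.015458.
Hence σ₀² = 1/0.015458 ≈ 64.7.

σ₀² = 64.7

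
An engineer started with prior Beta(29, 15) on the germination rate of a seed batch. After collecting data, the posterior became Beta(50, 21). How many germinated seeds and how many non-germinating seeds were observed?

Beta is conjugate to the binomial likelihood: posterior = Beta(α+s, β+f).
So s = 50 − 29 = 21 and f = 21 − 15 = 6.

21 germinated seeds and 6 non-germinating seeds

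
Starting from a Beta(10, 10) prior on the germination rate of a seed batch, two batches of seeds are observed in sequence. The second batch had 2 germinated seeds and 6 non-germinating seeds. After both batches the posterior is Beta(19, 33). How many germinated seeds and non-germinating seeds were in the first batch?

7 germinated seeds and 17 non-germinating seeds

Because Beta–binomial updating is additive in the counts, the combined data contributed (α_post−α_prior, β_post−β_prior) successes and failures.
Total across both batches: 19−10=9 germinated seeds, 33−10=23 non-germinating seeds.
Subtract the second batch: 9−2=7 germinated seeds and 23−6=17 non-germinating seeds.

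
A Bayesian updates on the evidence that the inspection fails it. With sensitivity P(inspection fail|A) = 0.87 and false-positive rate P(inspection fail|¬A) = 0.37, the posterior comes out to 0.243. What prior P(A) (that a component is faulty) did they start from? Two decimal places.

Bayes' rule in odds form gives O(A|E) = O(A)·[P(E|A)/P(E|¬A)], hence O(A) = O(A|E)/LR.
Posterior odds = 0.243/(1−0.243) = 0.3210. LR = 0.87/0.37 = 2.3514.
Prior odds = 0.3210/2.3514 = 0.1365, so P(A) = 0.1365/(1+0.1365) ≈ 0.12.

P(A) = 0.12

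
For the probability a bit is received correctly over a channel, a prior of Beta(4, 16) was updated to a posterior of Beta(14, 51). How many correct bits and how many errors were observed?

10 correct bits and 35 errors

A Beta(α, β) prior with s successes and f failures in binomial data gives a Beta(α+s, β+f) posterior.
Match parameters: s=14−4=10, f=51−16=35.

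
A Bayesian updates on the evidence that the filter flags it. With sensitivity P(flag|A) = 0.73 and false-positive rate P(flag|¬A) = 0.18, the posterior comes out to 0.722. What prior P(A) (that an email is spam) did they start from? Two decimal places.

In odds form, posterior odds = prior odds × likelihood ratio, so prior odds = posterior odds ÷ LR.
Posterior odds = 0.722/(1−0.722) = 2.5971. LR = 0.73/0.18 = 4.0556.
Prior odds = 2.5971/4.0556 = 0.6404, so P(A) = 0.6404/(1+0.6404) ≈ 0.39.

P(A) = 0.39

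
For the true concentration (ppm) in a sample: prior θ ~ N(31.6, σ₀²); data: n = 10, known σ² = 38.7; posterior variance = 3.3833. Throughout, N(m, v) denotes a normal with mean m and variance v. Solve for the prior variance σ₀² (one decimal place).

σ₀² = 26.9

Posterior precision equals prior precision plus data precision: 1/σ_n² = 1/σ₀² + n/σ².
So 1/σ₀² = 1/3.3833 − 10/38.7 = 0.295569 − 0.258398 = 0.037171.
Hence σ₀² = 1/0.037171 ≈ 26.9.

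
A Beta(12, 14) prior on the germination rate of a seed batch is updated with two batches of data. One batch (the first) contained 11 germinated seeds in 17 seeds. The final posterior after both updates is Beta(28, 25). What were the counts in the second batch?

Sequential conjugate updates are equivalent to a single update on the pooled data, so total successes = posterior α − prior α and total failures = posterior β − prior β.
Total across both batches: 28−12=16 germinated seeds, 25−14=11 non-germinating seeds.
Subtract the first batch: 16−11=5 germinated seeds and 11−6=5 non-germinating seeds.

5 germinated seeds and 5 non-germinating seeds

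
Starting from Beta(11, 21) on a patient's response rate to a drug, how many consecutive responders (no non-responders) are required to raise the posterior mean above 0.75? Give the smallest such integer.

After k responders and 0 non-responders the posterior is Beta(11+k, 21), with mean (11+k)/(11+21+k).
Set (11+k)/(32+k) > 0.75 and solve: k > (0.75·32 − 11)/(1 − 0.75) = 52.000.
The smallest integer exceeding 52.000 is 53.

k = 53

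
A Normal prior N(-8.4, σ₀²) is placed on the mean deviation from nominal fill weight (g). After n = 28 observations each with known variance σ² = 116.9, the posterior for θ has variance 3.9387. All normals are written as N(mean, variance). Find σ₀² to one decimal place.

σ₀² = 69.6

Posterior precision equals prior precision plus data precision: 1/σ_n² = 1/σ₀² + n/σ².
So 1/σ₀² = 1/3.9387 − 28/116.9 = 0.253891 − 0.239521 = 0.014370.
Hence σ₀² = 1/0.014370 ≈ 69.6.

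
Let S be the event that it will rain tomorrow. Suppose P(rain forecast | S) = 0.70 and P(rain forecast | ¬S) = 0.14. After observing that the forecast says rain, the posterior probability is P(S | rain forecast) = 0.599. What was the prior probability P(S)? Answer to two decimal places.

In odds form, posterior odds = prior odds × likelihood ratio, so prior odds = posterior odds ÷ LR.
Posterior odds = 0.599/(1−0.599) = 1.4938. LR = 0.70/0.14 = 5.0000.
Prior odds = 1.4938/5.0000 = 0.2988, so P(S) = 0.2988/(1+0.2988) ≈ 0.23.

P(S) = 0.23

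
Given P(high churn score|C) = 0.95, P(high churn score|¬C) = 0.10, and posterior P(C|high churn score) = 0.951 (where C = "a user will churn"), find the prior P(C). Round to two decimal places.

Bayes' rule in odds form gives O(C|E) = O(C)·[P(E|C)/P(E|¬C)], hence O(C) = O(C|E)/LR.
Posterior odds = 0.951/(1−0.951) = 19.4082. LR = 0.95/0.10 = 9.5000.
Prior odds = 19.4082/9.5000 = 2.0430, so P(C) = 2.0430/(1+2.0430) ≈ 0.67.

P(C) = 0.67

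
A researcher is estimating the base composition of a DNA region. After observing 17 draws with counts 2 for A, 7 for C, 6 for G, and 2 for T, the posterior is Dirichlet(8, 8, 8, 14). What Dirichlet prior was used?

For a Dirichlet(α) prior with multinomial counts c, the posterior is Dirichlet(α + c) componentwise.
Subtract each count from the matching posterior parameter: 8−2=6, 8−7=1, 8−6=2, 14−2=12.

Dirichlet(6, 1, 2, 12)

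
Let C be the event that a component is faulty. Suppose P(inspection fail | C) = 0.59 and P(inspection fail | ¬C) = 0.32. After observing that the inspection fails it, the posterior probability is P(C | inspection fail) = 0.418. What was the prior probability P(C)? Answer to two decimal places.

Bayes' rule in odds form gives O(C|E) = O(C)·[P(E|C)/P(E|¬C)], hence O(C) = O(C|E)/LR.
Posterior odds = 0.418/(1−0.418) = 0.7182. LR = 0.59/0.32 = 1.8437.
Prior odds = 0.7182/1.8437 = 0.3895, so P(C) = 0.3895/(1+0.3895) ≈ 0.28.

P(C) = 0.28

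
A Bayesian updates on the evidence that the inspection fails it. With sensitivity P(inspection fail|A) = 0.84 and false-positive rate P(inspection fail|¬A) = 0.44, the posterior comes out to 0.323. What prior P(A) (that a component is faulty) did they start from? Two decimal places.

In odds form, posterior odds = prior odds × likelihood ratio, so prior odds = posterior odds ÷ LR.
Posterior odds = 0.323/(1−0.323) = 0.4771. LR = 0.84/0.44 = 1.9091.
Prior odds = 0.4771/1.9091 = 0.2499, so P(A) = 0.2499/(1+0.2499) ≈ 0.20.

P(A) = 0.20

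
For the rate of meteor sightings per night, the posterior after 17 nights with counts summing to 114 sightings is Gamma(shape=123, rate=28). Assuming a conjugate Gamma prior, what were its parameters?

Gamma(shape=9, rate=11)

A Gamma(α, β) prior (rate parametrization) on a Poisson rate with n observations summing to S gives posterior Gamma(α+S, β+n).
So α = 123 − 114 = 9 and β = 28 − 17 = 11.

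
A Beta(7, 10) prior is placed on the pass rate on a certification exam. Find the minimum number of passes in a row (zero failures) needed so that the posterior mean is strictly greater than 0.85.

After k passes and 0 failures the posterior is Beta(7+k, 10), with mean (7+k)/(7+10+k).
Set (7+k)/(17+k) > 0.85 and solve: k > (0.85·17 − 7)/(1 − 0.85) = 49.667.
The smallest integer exceeding 49.667 is 50.

k = 50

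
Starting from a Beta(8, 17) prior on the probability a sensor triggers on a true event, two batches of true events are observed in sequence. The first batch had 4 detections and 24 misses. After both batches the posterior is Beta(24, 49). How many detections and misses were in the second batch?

Sequential conjugate updates are equivalent to a single update on the pooled data, so total successes = posterior α − prior α and total failures = posterior β − prior β.
Total across both batches: 24−8=16 detections, 49−17=32 misses.
Subtract the first batch: 16−4=12 detections and 32−24=8 misses.

12 detections and 8 misses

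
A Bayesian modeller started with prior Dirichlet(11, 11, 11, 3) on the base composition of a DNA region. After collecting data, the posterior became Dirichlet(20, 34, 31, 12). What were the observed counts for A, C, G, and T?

For a Dirichlet(α) prior with multinomial counts c, the posterior is Dirichlet(α + c) componentwise.
Counts are posterior − prior componentwise: 20−11=9, 34−11=23, 31−11=20, 12−3=9.

counts (9, 23, 20, 9)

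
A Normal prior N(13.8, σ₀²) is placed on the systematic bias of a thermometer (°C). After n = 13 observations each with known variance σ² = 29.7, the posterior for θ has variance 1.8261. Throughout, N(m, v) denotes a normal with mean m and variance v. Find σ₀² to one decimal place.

σ₀² = 9.1

For the Normal–Normal model with known σ², precisions add: τ_n = τ₀ + n/σ².
So 1/σ₀² = 1/1.8261 − 13/29.7 = 0.547615 − 0.437710 = 0.109905.
Hence σ₀² = 1/0.109905 ≈ 9.1.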